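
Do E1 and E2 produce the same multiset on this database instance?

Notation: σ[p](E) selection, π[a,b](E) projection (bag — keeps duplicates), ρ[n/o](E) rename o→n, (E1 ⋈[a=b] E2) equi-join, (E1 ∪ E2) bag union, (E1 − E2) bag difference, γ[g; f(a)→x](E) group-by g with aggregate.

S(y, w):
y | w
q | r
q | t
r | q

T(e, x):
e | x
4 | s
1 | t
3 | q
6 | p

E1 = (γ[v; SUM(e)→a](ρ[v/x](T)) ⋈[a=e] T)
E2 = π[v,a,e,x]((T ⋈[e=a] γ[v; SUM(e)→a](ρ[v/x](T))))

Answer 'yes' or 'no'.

E1 subexpression sizes:
  T → 4
  ρ[v/x](T) → 4
  γ[v; SUM(e)→a](ρ[v/x](T)) → 4
  T → 4
  (γ[v; SUM(e)→a](ρ[v/x](T)) ⋈[a=e] T) → 4
E2 subexpression sizes:
  T → 4
  T → 4
  ρ[v/x](T) → 4
  γ[v; SUM(e)→a](ρ[v/x](T)) → 4
  (T ⋈[e=a] γ[v; SUM(e)→a](ρ[v/x](T))) → 4
  π[v,a,e,x]((T ⋈[e=a] γ[v; SUM(e)→a](ρ[v/x](T)))) → 4

E1 and E2 produce the same multiset:
v | a | e | x
p | 6 | 6 | p
q | 3 | 3 | q
s | 4 | 4 | s
t | 1 | 1 | t

yes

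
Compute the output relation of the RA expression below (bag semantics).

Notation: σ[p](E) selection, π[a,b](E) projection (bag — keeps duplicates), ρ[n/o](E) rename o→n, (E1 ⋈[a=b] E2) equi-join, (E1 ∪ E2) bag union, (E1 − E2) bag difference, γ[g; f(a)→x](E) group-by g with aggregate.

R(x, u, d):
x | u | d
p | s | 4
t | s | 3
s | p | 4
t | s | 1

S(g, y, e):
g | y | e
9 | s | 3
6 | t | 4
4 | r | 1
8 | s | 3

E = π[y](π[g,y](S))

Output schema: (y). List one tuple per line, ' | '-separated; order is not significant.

Per-node cardinality:
  S → 4
  π[g,y](S) → 4
  π[y](π[g,y](S)) → 4

== RESULT ==
y
r
s
s
t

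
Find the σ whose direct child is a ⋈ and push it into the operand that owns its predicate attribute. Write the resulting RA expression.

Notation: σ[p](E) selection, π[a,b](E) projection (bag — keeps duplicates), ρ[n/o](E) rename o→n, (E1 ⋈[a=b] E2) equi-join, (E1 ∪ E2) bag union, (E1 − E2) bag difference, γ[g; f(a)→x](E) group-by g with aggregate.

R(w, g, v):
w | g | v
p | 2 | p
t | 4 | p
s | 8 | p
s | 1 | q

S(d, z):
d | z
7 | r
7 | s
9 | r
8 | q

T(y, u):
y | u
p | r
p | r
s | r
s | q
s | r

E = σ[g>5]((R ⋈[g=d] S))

σ filters on g, owned by the left side.
E' = (σ[g>5](R) ⋈[g=d] S)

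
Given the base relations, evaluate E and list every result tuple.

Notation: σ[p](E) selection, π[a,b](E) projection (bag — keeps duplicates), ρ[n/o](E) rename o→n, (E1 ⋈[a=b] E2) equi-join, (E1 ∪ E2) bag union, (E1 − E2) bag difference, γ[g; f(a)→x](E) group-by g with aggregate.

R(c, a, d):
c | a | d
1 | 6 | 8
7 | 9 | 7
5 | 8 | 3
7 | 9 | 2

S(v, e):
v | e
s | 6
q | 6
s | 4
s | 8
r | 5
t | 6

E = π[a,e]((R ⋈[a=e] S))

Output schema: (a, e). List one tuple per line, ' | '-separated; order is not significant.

Subexpression sizes:
  R → 4
  S → 6
  (R ⋈[a=e] S) → 4
  π[a,e]((R ⋈[a=e] S)) → 4

== RESULT ==
a | e
6 | 6
6 | 6
6 | 6
8 | 8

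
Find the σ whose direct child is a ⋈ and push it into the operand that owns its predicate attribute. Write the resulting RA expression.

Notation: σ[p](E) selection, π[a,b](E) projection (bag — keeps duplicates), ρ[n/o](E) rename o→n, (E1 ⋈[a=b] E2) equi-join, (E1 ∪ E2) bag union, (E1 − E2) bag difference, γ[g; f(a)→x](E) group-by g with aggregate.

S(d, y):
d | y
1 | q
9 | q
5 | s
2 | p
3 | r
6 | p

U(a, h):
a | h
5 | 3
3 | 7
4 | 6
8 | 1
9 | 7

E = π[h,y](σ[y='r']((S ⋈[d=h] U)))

σ filters on y, owned by the left side.
E' = π[h,y]((σ[y='r'](S) ⋈[d=h] U))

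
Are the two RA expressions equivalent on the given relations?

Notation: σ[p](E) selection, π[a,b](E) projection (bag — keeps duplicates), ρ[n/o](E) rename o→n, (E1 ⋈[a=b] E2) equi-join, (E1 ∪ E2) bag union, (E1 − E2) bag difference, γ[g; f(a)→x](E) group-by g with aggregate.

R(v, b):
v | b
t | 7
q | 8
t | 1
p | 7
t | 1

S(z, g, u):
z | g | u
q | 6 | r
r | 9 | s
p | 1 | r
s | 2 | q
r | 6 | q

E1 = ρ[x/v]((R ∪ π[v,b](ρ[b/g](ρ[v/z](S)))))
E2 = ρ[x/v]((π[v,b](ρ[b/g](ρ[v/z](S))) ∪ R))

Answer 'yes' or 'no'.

E1 per-node cardinality:
  R → 5
  S → 5
  ρ[v/z](S) → 5
  ρ[b/g](ρ[v/z](S)) → 5
  π[v,b](ρ[b/g](ρ[v/z](S))) → 5
  (R ∪ π[v,b](ρ[b/g](ρ[v/z](S)))) → 10
  ρ[x/v]((R ∪ π[v,b](ρ[b/g](ρ[v/z](S))))) → 10
E2 per-node cardinality:
  S → 5
  ρ[v/z](S) → 5
  ρ[b/g](ρ[v/z](S)) → 5
  π[v,b](ρ[b/g](ρ[v/z](S))) → 5
  R → 5
  (π[v,b](ρ[b/g](ρ[v/z](S))) ∪ R) → 10
  ρ[x/v]((π[v,b](ρ[b/g](ρ[v/z](S))) ∪ R)) → 10

E1 and E2 produce the same multiset:
x | b
p | 1
p | 7
q | 6
q | 8
r | 6
r | 9
s | 2
t | 1
t | 1
t | 7

yes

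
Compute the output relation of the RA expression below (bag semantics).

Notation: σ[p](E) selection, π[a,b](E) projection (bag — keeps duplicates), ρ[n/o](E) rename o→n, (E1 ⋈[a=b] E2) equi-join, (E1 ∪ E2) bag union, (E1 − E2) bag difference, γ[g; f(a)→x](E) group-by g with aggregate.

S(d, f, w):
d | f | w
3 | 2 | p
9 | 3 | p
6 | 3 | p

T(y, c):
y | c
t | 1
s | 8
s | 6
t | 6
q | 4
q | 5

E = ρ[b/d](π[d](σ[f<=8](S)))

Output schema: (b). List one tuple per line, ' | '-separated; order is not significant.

Row counts bottom-up:
  S → 3
  σ[f<=8](S) → 3
  π[d](σ[f<=8](S)) → 3
  ρ[b/d](π[d](σ[f<=8](S))) → 3

== RESULT ==
b
3
6
9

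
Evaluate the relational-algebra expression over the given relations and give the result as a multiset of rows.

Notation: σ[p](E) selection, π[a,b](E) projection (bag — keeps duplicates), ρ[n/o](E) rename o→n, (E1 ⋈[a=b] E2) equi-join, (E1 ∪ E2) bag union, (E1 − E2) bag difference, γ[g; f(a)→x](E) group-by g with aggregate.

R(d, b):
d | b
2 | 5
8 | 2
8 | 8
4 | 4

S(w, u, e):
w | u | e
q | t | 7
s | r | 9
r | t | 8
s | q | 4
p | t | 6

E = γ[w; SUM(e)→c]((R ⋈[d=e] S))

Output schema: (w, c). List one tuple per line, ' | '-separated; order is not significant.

Stepwise |·|:
  R → 4
  S → 5
  (R ⋈[d=e] S) → 3
  γ[w; SUM(e)→c]((R ⋈[d=e] S)) → 2

== RESULT ==
w | c
r | 16
s | 4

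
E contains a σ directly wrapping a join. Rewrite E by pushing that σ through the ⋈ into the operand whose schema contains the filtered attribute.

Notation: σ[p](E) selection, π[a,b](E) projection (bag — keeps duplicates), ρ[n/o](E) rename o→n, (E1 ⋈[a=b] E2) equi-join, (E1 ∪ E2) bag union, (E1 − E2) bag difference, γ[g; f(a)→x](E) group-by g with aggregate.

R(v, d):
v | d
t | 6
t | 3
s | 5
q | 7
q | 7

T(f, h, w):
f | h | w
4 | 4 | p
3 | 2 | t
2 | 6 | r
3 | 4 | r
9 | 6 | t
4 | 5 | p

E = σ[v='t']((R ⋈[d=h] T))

σ filters on v, owned by the left side.
E' = (σ[v='t'](R) ⋈[d=h] T)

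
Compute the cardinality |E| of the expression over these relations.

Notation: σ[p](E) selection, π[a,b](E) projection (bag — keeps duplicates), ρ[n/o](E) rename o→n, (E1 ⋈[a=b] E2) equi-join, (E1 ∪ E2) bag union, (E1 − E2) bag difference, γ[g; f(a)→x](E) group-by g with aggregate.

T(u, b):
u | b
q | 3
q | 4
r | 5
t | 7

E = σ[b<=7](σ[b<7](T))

Subexpression sizes:
  T → 4
  σ[b<7](T) → 3
  σ[b<=7](σ[b<7](T)) → 3

|E| = 3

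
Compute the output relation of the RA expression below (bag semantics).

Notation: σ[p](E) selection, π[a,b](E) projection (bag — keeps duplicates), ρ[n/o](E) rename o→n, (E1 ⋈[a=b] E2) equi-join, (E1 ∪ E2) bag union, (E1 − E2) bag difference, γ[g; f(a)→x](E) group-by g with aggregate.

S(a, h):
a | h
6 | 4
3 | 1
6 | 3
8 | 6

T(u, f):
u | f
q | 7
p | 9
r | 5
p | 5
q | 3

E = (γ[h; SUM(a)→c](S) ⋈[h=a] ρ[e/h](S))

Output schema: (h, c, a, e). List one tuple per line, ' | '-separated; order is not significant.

Per-node cardinality:
  S → 4
  γ[h; SUM(a)→c](S) → 4
  S → 4
  ρ[e/h](S) → 4
  (γ[h; SUM(a)→c](S) ⋈[h=a] ρ[e/h](S)) → 3

== RESULT ==
h | c | a | e
3 | 6 | 3 | 1
6 | 8 | 6 | 3
6 | 8 | 6 | 4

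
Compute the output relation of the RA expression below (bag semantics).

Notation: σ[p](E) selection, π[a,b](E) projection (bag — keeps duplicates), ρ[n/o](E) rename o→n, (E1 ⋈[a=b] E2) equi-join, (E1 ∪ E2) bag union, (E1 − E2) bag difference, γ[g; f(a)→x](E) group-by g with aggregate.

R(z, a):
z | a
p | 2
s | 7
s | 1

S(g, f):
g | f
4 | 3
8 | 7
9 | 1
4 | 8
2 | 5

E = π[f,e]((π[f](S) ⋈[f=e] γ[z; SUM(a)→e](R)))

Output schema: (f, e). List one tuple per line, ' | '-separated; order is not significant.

Stepwise |·|:
  S → 5
  π[f](S) → 5
  R → 3
  γ[z; SUM(a)→e](R) → 2
  (π[f](S) ⋈[f=e] γ[z; SUM(a)→e](R)) → 1
  π[f,e]((π[f](S) ⋈[f=e] γ[z; SUM(a)→e](R))) → 1

== RESULT ==
f | e
8 | 8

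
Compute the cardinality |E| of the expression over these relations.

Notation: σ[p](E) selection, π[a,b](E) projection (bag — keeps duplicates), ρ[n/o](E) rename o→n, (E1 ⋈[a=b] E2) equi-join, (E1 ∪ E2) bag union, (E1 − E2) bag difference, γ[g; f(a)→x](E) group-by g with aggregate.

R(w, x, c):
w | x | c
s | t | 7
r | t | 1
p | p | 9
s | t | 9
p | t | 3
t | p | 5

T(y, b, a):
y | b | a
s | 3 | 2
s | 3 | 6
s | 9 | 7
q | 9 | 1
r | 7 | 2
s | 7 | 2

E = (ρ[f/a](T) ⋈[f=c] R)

Subexpression sizes:
  T → 6
  ρ[f/a](T) → 6
  R → 6
  (ρ[f/a](T) ⋈[f=c] R) → 2

|E| = 2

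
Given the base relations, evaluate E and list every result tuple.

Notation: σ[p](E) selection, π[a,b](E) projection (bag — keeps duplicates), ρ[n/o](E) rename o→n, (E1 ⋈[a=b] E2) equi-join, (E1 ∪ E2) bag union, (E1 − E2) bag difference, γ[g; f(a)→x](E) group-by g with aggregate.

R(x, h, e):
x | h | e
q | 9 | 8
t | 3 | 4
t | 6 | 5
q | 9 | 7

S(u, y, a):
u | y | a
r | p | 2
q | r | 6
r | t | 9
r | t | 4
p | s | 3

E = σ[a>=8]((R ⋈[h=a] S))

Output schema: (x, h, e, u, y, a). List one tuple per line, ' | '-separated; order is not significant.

Per-node cardinality:
  R → 4
  S → 5
  (R ⋈[h=a] S) → 4
  σ[a>=8]((R ⋈[h=a] S)) → 2

== RESULT ==
x | h | e | u | y | a
q | 9 | 7 | r | t | 9
q | 9 | 8 | r | t | 9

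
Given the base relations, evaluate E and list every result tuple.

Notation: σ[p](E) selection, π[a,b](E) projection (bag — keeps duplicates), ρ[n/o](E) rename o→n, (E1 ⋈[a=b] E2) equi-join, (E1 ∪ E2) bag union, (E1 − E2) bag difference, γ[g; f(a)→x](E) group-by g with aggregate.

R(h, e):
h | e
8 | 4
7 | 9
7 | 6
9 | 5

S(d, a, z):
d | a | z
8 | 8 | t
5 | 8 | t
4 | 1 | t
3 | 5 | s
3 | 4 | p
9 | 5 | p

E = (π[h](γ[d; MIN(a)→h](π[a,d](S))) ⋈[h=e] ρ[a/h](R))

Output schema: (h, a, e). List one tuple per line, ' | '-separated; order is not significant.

Row counts bottom-up:
  S → 6
  π[a,d](S) → 6
  γ[d; MIN(a)→h](π[a,d](S)) → 5
  π[h](γ[d; MIN(a)→h](π[a,d](S))) → 5
  R → 4
  ρ[a/h](R) → 4
  (π[h](γ[d; MIN(a)→h](π[a,d](S))) ⋈[h=e] ρ[a/h](R)) → 2

== RESULT ==
h | a | e
4 | 8 | 4
5 | 9 | 5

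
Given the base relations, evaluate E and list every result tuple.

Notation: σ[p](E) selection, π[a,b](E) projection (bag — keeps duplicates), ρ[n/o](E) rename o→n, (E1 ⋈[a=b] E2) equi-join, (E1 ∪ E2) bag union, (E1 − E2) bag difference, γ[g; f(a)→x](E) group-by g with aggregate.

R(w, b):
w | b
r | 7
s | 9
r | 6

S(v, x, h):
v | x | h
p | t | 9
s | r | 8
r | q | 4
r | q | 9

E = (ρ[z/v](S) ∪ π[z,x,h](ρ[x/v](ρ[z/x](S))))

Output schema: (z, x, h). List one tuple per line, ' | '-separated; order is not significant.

Row counts bottom-up:
  S → 4
  ρ[z/v](S) → 4
  S → 4
  ρ[z/x](S) → 4
  ρ[x/v](ρ[z/x](S)) → 4
  π[z,x,h](ρ[x/v](ρ[z/x](S))) → 4
  (ρ[z/v](S) ∪ π[z,x,h](ρ[x/v](ρ[z/x](S)))) → 8

== RESULT ==
z | x | h
p | t | 9
q | r | 4
q | r | 9
r | q | 4
r | q | 9
r | s | 8
s | r | 8
t | p | 9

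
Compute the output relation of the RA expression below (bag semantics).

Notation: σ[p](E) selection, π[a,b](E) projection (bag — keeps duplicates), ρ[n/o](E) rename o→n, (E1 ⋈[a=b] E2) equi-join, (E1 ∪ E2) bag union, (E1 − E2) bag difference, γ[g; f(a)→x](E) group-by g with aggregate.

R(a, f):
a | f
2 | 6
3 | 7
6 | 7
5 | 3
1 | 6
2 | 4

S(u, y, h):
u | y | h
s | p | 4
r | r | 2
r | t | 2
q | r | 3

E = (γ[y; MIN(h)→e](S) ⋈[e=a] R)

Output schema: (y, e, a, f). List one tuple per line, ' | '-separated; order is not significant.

Stepwise |·|:
  S → 4
  γ[y; MIN(h)→e](S) → 3
  R → 6
  (γ[y; MIN(h)→e](S) ⋈[e=a] R) → 4

== RESULT ==
y | e | a | f
r | 2 | 2 | 4
r | 2 | 2 | 6
t | 2 | 2 | 4
t | 2 | 2 | 6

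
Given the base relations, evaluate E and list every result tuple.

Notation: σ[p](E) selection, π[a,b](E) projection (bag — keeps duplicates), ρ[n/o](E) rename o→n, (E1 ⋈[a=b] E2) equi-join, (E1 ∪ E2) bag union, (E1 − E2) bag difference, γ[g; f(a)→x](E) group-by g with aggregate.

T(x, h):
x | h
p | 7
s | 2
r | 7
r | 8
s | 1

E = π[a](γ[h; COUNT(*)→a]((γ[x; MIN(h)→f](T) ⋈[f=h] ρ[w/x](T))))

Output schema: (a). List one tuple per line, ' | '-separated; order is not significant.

Stepwise |·|:
  T → 5
  γ[x; MIN(h)→f](T) → 3
  T → 5
  ρ[w/x](T) → 5
  (γ[x; MIN(h)→f](T) ⋈[f=h] ρ[w/x](T)) → 5
  γ[h; COUNT(*)→a]((γ[x; MIN(h)→f](T) ⋈[f=h] ρ[w/x](T))) → 2
  π[a](γ[h; COUNT(*)→a]((γ[x; MIN(h)→f](T) ⋈[f=h] ρ[w/x](T)))) → 2

== RESULT ==
a
1
4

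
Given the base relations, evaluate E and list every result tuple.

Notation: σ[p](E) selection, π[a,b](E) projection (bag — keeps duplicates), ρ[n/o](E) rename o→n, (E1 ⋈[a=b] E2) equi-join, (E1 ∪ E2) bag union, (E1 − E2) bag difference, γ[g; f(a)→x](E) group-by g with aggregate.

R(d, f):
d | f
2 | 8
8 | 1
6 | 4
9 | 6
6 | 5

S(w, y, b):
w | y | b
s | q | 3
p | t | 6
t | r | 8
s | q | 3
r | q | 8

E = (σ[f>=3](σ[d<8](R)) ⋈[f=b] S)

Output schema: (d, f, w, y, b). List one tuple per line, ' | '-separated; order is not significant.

Row counts bottom-up:
  R → 5
  σ[d<8](R) → 3
  σ[f>=3](σ[d<8](R)) → 3
  S → 5
  (σ[f>=3](σ[d<8](R)) ⋈[f=b] S) → 2

== RESULT ==
d | f | w | y | b
2 | 8 | r | q | 8
2 | 8 | t | r | 8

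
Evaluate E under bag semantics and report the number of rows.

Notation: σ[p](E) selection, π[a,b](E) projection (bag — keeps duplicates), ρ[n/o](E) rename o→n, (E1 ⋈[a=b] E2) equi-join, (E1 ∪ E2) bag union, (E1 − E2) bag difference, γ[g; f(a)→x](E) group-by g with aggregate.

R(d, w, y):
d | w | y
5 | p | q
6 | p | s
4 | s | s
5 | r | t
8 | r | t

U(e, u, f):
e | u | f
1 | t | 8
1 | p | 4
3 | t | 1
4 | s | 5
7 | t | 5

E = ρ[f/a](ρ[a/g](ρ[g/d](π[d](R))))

Row counts bottom-up:
  R → 5
  π[d](R) → 5
  ρ[g/d](π[d](R)) → 5
  ρ[a/g](ρ[g/d](π[d](R))) → 5
  ρ[f/a](ρ[a/g](ρ[g/d](π[d](R)))) → 5

|E| = 5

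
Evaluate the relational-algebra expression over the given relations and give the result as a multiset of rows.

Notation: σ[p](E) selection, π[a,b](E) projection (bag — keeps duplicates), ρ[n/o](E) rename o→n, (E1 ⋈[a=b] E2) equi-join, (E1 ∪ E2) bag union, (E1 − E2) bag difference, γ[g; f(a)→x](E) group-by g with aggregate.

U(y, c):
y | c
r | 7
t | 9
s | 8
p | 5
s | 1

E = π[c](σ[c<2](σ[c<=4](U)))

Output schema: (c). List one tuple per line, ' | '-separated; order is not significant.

Row counts bottom-up:
  U → 5
  σ[c<=4](U) → 1
  σ[c<2](σ[c<=4](U)) → 1
  π[c](σ[c<2](σ[c<=4](U))) → 1

== RESULT ==
c
1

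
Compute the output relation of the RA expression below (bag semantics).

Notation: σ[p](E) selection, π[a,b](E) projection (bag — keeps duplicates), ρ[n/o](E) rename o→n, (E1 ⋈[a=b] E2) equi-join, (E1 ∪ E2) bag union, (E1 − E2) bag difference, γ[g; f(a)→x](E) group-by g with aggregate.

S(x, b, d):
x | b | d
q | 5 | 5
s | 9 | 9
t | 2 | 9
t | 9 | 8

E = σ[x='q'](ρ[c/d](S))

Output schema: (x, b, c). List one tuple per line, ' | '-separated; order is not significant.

Stepwise |·|:
  S → 4
  ρ[c/d](S) → 4
  σ[x='q'](ρ[c/d](S)) → 1

== RESULT ==
x | b | c
q | 5 | 5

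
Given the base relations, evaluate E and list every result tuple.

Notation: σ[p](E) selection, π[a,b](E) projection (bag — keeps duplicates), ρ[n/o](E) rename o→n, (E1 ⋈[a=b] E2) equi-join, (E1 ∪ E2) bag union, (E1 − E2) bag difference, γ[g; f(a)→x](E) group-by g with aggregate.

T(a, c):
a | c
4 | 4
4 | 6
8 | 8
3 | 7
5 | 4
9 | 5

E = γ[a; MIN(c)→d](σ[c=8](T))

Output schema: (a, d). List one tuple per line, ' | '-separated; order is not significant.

Row counts bottom-up:
  T → 6
  σ[c=8](T) → 1
  γ[a; MIN(c)→d](σ[c=8](T)) → 1

== RESULT ==
a | d
8 | 8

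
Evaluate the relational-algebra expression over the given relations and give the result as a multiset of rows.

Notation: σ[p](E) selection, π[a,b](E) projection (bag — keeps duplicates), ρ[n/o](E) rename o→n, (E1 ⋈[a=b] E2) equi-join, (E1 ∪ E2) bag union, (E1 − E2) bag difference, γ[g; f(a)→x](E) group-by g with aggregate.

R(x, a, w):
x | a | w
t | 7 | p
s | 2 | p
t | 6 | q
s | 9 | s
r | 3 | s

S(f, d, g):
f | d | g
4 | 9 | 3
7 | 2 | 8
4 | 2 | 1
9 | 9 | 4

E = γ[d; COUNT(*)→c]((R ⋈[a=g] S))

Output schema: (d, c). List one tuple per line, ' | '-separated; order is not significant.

Per-node cardinality:
  R → 5
  S → 4
  (R ⋈[a=g] S) → 1
  γ[d; COUNT(*)→c]((R ⋈[a=g] S)) → 1

== RESULT ==
d | c
9 | 1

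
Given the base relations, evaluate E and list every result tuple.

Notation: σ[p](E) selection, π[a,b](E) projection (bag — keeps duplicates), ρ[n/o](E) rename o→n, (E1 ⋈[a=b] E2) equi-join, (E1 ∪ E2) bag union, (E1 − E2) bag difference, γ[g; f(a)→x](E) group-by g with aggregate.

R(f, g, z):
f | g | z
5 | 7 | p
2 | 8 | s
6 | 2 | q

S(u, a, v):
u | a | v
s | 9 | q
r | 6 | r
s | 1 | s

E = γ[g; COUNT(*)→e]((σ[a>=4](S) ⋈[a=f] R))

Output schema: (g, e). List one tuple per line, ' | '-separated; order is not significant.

Per-node cardinality:
  S → 3
  σ[a>=4](S) → 2
  R → 3
  (σ[a>=4](S) ⋈[a=f] R) → 1
  γ[g; COUNT(*)→e]((σ[a>=4](S) ⋈[a=f] R)) → 1

== RESULT ==
g | e
2 | 1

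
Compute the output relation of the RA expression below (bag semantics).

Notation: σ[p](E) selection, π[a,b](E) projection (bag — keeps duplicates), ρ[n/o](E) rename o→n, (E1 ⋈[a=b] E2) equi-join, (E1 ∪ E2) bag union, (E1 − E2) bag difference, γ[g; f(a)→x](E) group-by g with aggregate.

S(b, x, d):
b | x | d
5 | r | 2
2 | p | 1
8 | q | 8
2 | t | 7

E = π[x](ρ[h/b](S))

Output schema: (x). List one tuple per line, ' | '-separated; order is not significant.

Stepwise |·|:
  S → 4
  ρ[h/b](S) → 4
  π[x](ρ[h/b](S)) → 4

== RESULT ==
x
p
q
r
t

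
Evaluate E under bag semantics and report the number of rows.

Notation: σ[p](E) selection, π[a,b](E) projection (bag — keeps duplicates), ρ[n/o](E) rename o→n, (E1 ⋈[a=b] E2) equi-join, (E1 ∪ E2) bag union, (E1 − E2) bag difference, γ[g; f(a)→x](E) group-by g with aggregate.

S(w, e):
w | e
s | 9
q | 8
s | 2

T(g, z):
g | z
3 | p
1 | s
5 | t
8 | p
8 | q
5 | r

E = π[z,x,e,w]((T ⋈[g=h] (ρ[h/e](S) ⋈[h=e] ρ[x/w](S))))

Per-node cardinality:
  T → 6
  S → 3
  ρ[h/e](S) → 3
  S → 3
  ρ[x/w](S) → 3
  (ρ[h/e](S) ⋈[h=e] ρ[x/w](S)) → 3
  (T ⋈[g=h] (ρ[h/e](S) ⋈[h=e] ρ[x/w](S))) → 2
  π[z,x,e,w]((T ⋈[g=h] (ρ[h/e](S) ⋈[h=e] ρ[x/w](S)))) → 2

|E| = 2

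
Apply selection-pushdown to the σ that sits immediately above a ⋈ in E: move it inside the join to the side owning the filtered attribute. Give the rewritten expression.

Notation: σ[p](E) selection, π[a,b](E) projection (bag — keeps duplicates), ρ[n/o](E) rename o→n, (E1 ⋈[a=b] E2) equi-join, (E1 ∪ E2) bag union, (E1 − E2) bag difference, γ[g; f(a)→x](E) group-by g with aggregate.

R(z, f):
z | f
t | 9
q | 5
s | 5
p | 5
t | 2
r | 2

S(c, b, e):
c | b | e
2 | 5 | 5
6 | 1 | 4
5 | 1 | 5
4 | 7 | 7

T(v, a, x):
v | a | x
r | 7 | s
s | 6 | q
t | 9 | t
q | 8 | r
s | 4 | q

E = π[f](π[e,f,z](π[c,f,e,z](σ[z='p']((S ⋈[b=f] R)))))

σ filters on z, owned by the right side.
E' = π[f](π[e,f,z](π[c,f,e,z]((S ⋈[b=f] σ[z='p'](R)))))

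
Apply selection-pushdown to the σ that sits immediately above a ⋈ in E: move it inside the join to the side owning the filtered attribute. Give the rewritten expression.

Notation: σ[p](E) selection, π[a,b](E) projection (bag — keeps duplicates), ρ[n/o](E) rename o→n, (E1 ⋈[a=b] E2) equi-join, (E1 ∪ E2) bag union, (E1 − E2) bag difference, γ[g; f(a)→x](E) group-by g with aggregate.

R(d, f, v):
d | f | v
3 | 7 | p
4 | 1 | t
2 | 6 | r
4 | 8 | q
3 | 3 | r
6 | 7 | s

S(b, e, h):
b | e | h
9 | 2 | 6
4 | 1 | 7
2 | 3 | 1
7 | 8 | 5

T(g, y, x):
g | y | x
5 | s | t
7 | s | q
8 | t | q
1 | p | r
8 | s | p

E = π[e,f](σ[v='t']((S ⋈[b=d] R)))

σ filters on v, owned by the right side.
E' = π[e,f]((S ⋈[b=d] σ[v='t'](R)))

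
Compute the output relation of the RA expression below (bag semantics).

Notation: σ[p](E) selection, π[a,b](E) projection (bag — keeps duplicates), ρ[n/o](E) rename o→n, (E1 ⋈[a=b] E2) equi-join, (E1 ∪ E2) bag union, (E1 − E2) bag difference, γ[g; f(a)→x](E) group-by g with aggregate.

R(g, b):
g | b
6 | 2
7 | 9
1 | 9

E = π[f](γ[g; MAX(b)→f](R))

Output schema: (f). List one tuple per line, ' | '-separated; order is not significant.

Per-node cardinality:
  R → 3
  γ[g; MAX(b)→f](R) → 3
  π[f](γ[g; MAX(b)→f](R)) → 3

== RESULT ==
f
2
9
9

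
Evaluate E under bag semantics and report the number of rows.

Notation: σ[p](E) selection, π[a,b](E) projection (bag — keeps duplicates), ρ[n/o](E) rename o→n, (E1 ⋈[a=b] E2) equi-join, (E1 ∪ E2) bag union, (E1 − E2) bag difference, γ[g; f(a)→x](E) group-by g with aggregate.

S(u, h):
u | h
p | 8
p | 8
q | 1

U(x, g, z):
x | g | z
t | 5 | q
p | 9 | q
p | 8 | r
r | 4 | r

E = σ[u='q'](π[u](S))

Stepwise |·|:
  S → 3
  π[u](S) → 3
  σ[u='q'](π[u](S)) → 1

|E| = 1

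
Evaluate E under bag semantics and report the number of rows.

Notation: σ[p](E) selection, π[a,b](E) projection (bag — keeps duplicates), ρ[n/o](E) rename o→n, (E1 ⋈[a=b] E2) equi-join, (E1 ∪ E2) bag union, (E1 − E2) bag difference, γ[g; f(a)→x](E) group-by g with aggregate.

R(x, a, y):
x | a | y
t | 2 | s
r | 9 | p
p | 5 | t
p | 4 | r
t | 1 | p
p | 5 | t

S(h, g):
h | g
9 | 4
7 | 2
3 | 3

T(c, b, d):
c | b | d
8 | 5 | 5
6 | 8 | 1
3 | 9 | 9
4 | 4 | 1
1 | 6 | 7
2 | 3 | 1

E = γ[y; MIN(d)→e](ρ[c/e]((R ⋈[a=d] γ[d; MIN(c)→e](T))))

Stepwise |·|:
  R → 6
  T → 6
  γ[d; MIN(c)→e](T) → 4
  (R ⋈[a=d] γ[d; MIN(c)→e](T)) → 4
  ρ[c/e]((R ⋈[a=d] γ[d; MIN(c)→e](T))) → 4
  γ[y; MIN(d)→e](ρ[c/e]((R ⋈[a=d] γ[d; MIN(c)→e](T)))) → 2

|E| = 2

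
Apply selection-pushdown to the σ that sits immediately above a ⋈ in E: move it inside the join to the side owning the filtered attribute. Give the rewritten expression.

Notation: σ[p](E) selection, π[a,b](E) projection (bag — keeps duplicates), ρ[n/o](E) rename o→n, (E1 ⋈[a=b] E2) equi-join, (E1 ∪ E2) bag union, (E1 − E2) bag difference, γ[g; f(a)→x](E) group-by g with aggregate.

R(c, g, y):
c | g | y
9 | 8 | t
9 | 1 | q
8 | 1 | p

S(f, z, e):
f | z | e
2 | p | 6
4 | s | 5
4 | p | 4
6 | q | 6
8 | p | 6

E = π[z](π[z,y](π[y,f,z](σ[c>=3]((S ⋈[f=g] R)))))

σ filters on c, owned by the right side.
E' = π[z](π[z,y](π[y,f,z]((S ⋈[f=g] σ[c>=3](R)))))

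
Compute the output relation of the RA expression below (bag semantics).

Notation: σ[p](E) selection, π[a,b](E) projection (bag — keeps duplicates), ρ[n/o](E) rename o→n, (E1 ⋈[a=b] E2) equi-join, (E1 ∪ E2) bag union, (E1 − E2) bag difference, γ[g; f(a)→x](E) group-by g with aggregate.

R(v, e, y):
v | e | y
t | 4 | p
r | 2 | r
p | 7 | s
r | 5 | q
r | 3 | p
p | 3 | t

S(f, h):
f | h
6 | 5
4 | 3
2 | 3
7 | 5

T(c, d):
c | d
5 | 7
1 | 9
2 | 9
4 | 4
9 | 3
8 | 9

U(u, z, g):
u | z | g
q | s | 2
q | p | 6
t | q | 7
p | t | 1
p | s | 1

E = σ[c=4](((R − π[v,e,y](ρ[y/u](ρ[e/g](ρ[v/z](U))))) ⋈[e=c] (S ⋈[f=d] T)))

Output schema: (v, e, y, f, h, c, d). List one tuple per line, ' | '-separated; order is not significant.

Row counts bottom-up:
  R → 6
  U → 5
  ρ[v/z](U) → 5
  ρ[e/g](ρ[v/z](U)) → 5
  ρ[y/u](ρ[e/g](ρ[v/z](U))) → 5
  π[v,e,y](ρ[y/u](ρ[e/g](ρ[v/z](U)))) → 5
  (R − π[v,e,y](ρ[y/u](ρ[e/g](ρ[v/z](U))))) → 6
  S → 4
  T → 6
  (S ⋈[f=d] T) → 2
  ((R − π[v,e,y](ρ[y/u](ρ[e/g](ρ[v/z](U))))) ⋈[e=c] (S ⋈[f=d] T)) → 2
  σ[c=4](((R − π[v,e,y](ρ[y/u](ρ[e/g](ρ[v/z](U))))) ⋈[e=c] (S ⋈[f=d] T))) → 1

== RESULT ==
v | e | y | f | h | c | d
t | 4 | p | 4 | 3 | 4 | 4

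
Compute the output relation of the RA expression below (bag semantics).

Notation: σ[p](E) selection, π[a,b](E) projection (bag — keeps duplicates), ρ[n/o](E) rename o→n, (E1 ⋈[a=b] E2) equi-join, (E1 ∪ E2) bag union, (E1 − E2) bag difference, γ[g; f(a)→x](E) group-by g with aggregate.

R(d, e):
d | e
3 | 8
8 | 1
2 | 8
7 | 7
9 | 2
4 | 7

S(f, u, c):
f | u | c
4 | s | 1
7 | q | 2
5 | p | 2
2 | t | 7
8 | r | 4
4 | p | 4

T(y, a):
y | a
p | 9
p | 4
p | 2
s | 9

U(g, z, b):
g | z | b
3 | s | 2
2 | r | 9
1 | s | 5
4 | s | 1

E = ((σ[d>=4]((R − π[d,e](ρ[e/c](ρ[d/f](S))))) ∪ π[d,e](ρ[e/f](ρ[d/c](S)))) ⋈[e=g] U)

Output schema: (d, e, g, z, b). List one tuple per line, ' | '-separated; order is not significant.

Stepwise |·|:
  R → 6
  S → 6
  ρ[d/f](S) → 6
  ρ[e/c](ρ[d/f](S)) → 6
  π[d,e](ρ[e/c](ρ[d/f](S))) → 6
  (R − π[d,e](ρ[e/c](ρ[d/f](S)))) → 6
  σ[d>=4]((R − π[d,e](ρ[e/c](ρ[d/f](S))))) → 4
  S → 6
  ρ[d/c](S) → 6
  ρ[e/f](ρ[d/c](S)) → 6
  π[d,e](ρ[e/f](ρ[d/c](S))) → 6
  (σ[d>=4]((R − π[d,e](ρ[e/c](ρ[d/f](S))))) ∪ π[d,e](ρ[e/f](ρ[d/c](S)))) → 10
  U → 4
  ((σ[d>=4]((R − π[d,e](ρ[e/c](ρ[d/f](S))))) ∪ π[d,e](ρ[e/f](ρ[d/c](S)))) ⋈[e=g] U) → 5

== RESULT ==
d | e | g | z | b
1 | 4 | 4 | s | 1
4 | 4 | 4 | s | 1
7 | 2 | 2 | r | 9
8 | 1 | 1 | s | 5
9 | 2 | 2 | r | 9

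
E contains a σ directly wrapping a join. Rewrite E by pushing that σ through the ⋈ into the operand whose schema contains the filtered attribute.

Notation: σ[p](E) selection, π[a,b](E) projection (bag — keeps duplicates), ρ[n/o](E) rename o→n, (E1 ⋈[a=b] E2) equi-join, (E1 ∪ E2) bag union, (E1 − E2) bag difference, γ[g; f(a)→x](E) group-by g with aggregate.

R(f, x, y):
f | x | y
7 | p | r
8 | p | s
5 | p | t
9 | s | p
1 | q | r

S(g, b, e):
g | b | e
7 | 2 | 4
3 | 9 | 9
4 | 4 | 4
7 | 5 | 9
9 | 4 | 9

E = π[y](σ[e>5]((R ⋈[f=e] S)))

σ filters on e, owned by the right side.
E' = π[y]((R ⋈[f=e] σ[e>5](S)))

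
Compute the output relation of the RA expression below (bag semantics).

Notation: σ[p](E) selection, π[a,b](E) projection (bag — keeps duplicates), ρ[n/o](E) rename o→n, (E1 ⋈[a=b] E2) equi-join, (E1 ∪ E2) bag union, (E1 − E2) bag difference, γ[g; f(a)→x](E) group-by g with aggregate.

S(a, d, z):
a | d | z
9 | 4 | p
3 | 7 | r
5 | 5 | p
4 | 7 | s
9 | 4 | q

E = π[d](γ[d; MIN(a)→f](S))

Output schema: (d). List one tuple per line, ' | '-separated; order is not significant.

Stepwise |·|:
  S → 5
  γ[d; MIN(a)→f](S) → 3
  π[d](γ[d; MIN(a)→f](S)) → 3

== RESULT ==
d
4
5
7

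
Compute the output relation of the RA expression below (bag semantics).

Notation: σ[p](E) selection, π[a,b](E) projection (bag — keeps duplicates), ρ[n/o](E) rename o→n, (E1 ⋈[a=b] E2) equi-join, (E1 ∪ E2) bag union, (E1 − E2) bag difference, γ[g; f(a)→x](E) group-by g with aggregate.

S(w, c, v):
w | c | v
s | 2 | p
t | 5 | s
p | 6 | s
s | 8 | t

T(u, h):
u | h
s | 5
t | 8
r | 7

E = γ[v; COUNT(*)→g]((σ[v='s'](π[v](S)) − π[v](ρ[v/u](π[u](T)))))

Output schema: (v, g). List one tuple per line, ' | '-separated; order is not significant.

Per-node cardinality:
  S → 4
  π[v](S) → 4
  σ[v='s'](π[v](S)) → 2
  T → 3
  π[u](T) → 3
  ρ[v/u](π[u](T)) → 3
  π[v](ρ[v/u](π[u](T))) → 3
  (σ[v='s'](π[v](S)) − π[v](ρ[v/u](π[u](T)))) → 1
  γ[v; COUNT(*)→g]((σ[v='s'](π[v](S)) − π[v](ρ[v/u](π[u](T))))) → 1

== RESULT ==
v | g
s | 1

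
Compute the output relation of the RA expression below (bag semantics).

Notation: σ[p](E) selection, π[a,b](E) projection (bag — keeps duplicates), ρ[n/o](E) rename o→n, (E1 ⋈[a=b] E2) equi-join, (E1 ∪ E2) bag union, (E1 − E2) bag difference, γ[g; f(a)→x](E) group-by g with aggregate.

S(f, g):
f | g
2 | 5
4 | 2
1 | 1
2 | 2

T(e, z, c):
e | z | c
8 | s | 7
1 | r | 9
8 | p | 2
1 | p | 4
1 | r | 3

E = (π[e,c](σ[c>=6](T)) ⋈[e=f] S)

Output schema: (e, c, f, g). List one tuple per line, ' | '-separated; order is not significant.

Per-node cardinality:
  T → 5
  σ[c>=6](T) → 2
  π[e,c](σ[c>=6](T)) → 2
  S → 4
  (π[e,c](σ[c>=6](T)) ⋈[e=f] S) → 1

== RESULT ==
e | c | f | g
1 | 9 | 1 | 1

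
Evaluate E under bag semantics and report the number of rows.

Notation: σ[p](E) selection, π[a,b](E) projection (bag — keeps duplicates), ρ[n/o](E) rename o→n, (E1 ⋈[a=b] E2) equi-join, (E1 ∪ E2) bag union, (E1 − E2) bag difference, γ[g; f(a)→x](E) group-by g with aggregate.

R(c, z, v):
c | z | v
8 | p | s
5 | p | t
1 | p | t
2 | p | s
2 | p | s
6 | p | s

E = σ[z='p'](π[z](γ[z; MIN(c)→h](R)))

Per-node cardinality:
  R → 6
  γ[z; MIN(c)→h](R) → 1
  π[z](γ[z; MIN(c)→h](R)) → 1
  σ[z='p'](π[z](γ[z; MIN(c)→h](R))) → 1

|E| = 1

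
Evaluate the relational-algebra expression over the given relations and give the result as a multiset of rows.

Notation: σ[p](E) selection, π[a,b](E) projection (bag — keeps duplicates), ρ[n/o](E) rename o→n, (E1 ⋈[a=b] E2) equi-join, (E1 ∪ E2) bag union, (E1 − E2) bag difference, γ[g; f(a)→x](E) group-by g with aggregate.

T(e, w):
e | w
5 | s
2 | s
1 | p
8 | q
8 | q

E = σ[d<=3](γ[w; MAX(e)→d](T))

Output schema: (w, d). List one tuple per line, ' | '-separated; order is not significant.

Per-node cardinality:
  T → 5
  γ[w; MAX(e)→d](T) → 3
  σ[d<=3](γ[w; MAX(e)→d](T)) → 1

== RESULT ==
w | d
p | 1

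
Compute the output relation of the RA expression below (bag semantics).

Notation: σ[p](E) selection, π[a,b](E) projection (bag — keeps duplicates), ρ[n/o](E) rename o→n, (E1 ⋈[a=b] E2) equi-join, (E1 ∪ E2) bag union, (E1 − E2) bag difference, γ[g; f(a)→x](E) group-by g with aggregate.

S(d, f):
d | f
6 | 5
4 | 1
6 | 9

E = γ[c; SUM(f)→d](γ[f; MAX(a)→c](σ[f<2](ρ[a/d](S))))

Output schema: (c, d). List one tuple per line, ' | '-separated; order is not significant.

Stepwise |·|:
  S → 3
  ρ[a/d](S) → 3
  σ[f<2](ρ[a/d](S)) → 1
  γ[f; MAX(a)→c](σ[f<2](ρ[a/d](S))) → 1
  γ[c; SUM(f)→d](γ[f; MAX(a)→c](σ[f<2](ρ[a/d](S)))) → 1

== RESULT ==
c | d
4 | 1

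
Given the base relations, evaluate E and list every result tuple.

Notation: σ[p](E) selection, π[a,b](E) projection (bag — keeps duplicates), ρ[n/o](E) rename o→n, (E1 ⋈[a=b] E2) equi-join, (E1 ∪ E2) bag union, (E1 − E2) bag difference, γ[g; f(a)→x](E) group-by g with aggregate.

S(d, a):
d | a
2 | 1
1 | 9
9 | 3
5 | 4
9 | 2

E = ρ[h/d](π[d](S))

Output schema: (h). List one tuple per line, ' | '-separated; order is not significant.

Subexpression sizes:
  S → 5
  π[d](S) → 5
  ρ[h/d](π[d](S)) → 5

== RESULT ==
h
1
2
5
9
9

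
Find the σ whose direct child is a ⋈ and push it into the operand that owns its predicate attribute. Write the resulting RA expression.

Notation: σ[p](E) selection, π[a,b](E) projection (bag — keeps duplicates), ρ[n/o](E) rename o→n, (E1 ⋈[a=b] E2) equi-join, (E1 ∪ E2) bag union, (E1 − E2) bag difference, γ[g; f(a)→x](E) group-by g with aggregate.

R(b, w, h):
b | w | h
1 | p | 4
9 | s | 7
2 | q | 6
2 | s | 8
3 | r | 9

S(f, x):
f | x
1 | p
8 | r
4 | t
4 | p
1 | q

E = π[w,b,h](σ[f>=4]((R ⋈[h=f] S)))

σ filters on f, owned by the right side.
E' = π[w,b,h]((R ⋈[h=f] σ[f>=4](S)))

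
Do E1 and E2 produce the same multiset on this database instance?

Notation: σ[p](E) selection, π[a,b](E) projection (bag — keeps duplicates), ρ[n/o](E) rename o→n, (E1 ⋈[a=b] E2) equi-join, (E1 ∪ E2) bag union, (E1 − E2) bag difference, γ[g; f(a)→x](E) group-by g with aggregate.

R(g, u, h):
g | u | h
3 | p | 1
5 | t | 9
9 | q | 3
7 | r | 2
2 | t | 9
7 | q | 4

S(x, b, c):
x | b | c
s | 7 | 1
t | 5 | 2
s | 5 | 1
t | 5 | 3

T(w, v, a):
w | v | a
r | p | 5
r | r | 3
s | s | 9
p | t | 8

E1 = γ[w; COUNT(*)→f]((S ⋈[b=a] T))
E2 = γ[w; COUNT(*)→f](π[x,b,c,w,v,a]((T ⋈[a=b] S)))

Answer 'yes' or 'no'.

E1 stepwise |·|:
  S → 4
  T → 4
  (S ⋈[b=a] T) → 3
  γ[w; COUNT(*)→f]((S ⋈[b=a] T)) → 1
E2 stepwise |·|:
  T → 4
  S → 4
  (T ⋈[a=b] S) → 3
  π[x,b,c,w,v,a]((T ⋈[a=b] S)) → 3
  γ[w; COUNT(*)→f](π[x,b,c,w,v,a]((T ⋈[a=b] S))) → 1

E1 and E2 produce the same multiset:
w | f
r | 3

yes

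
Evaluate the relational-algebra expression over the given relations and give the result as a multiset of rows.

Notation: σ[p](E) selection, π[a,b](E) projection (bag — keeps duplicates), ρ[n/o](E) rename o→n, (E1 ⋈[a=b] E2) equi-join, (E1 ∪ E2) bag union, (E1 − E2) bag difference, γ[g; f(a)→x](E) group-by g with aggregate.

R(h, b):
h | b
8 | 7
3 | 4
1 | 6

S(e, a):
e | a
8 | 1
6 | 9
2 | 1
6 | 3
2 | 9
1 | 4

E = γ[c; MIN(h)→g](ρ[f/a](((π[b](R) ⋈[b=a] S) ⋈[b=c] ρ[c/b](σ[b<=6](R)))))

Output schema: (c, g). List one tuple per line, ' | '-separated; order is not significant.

Per-node cardinality:
  R → 3
  π[b](R) → 3
  S → 6
  (π[b](R) ⋈[b=a] S) → 1
  R → 3
  σ[b<=6](R) → 2
  ρ[c/b](σ[b<=6](R)) → 2
  ((π[b](R) ⋈[b=a] S) ⋈[b=c] ρ[c/b](σ[b<=6](R))) → 1
  ρ[f/a](((π[b](R) ⋈[b=a] S) ⋈[b=c] ρ[c/b](σ[b<=6](R)))) → 1
  γ[c; MIN(h)→g](ρ[f/a](((π[b](R) ⋈[b=a] S) ⋈[b=c] ρ[c/b](σ[b<=6](R))))) → 1

== RESULT ==
c | g
4 | 3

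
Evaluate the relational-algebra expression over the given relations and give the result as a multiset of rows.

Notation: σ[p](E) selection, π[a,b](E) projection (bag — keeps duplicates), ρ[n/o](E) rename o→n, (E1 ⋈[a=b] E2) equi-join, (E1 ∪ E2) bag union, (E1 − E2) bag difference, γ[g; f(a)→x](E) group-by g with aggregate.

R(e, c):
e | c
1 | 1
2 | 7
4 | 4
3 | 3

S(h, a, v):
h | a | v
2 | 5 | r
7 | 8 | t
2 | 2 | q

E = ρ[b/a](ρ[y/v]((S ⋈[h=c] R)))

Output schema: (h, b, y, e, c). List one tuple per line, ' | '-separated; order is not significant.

Stepwise |·|:
  S → 3
  R → 4
  (S ⋈[h=c] R) → 1
  ρ[y/v]((S ⋈[h=c] R)) → 1
  ρ[b/a](ρ[y/v]((S ⋈[h=c] R))) → 1

== RESULT ==
h | b | y | e | c
7 | 8 | t | 2 | 7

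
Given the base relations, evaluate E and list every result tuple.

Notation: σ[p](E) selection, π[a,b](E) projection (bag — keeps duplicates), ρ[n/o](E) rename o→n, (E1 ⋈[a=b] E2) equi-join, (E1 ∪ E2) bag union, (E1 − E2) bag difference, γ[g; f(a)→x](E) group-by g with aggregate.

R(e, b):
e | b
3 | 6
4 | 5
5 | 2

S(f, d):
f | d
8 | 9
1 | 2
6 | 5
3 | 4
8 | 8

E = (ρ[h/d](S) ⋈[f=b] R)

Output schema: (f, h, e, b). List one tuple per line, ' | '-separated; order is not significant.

Row counts bottom-up:
  S → 5
  ρ[h/d](S) → 5
  R → 3
  (ρ[h/d](S) ⋈[f=b] R) → 1

== RESULT ==
f | h | e | b
6 | 5 | 3 | 6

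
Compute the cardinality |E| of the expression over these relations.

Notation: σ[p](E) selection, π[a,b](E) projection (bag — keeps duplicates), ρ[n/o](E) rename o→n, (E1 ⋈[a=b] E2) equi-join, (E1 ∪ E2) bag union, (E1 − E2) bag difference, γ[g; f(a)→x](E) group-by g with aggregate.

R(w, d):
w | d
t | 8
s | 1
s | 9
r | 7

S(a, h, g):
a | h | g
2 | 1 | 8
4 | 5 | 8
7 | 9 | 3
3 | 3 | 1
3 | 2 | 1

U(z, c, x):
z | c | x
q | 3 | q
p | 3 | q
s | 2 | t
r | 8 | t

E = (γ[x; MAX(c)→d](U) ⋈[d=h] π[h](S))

Stepwise |·|:
  U → 4
  γ[x; MAX(c)→d](U) → 2
  S → 5
  π[h](S) → 5
  (γ[x; MAX(c)→d](U) ⋈[d=h] π[h](S)) → 1

|E| = 1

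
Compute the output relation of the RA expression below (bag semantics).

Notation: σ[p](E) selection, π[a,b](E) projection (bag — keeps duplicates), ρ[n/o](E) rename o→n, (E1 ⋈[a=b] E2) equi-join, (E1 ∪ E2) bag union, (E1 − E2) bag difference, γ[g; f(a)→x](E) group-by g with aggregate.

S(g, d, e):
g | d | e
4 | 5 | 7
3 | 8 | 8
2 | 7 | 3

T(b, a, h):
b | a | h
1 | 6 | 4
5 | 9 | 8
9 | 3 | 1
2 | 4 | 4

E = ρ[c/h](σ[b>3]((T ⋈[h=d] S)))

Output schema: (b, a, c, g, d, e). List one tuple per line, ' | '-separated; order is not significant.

Stepwise |·|:
  T → 4
  S → 3
  (T ⋈[h=d] S) → 1
  σ[b>3]((T ⋈[h=d] S)) → 1
  ρ[c/h](σ[b>3]((T ⋈[h=d] S))) → 1

== RESULT ==
b | a | c | g | d | e
5 | 9 | 8 | 3 | 8 | 8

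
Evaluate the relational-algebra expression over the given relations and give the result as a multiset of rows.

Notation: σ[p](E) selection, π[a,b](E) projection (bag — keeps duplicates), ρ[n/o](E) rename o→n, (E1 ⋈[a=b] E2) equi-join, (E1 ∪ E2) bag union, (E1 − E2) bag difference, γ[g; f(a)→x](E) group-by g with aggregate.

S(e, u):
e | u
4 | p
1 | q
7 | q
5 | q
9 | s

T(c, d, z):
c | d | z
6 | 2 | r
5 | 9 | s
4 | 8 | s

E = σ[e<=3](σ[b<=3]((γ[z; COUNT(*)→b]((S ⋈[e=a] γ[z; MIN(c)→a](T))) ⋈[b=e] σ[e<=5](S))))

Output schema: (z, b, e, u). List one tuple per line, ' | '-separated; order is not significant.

Subexpression sizes:
  S → 5
  T → 3
  γ[z; MIN(c)→a](T) → 2
  (S ⋈[e=a] γ[z; MIN(c)→a](T)) → 1
  γ[z; COUNT(*)→b]((S ⋈[e=a] γ[z; MIN(c)→a](T))) → 1
  S → 5
  σ[e<=5](S) → 3
  (γ[z; COUNT(*)→b]((S ⋈[e=a] γ[z; MIN(c)→a](T))) ⋈[b=e] σ[e<=5](S)) → 1
  σ[b<=3]((γ[z; COUNT(*)→b]((S ⋈[e=a] γ[z; MIN(c)→a](T))) ⋈[b=e] σ[e<=5](S))) → 1
  σ[e<=3](σ[b<=3]((γ[z; COUNT(*)→b]((S ⋈[e=a] γ[z; MIN(c)→a](T))) ⋈[b=e] σ[e<=5](S)))) → 1

== RESULT ==
z | b | e | u
s | 1 | 1 | q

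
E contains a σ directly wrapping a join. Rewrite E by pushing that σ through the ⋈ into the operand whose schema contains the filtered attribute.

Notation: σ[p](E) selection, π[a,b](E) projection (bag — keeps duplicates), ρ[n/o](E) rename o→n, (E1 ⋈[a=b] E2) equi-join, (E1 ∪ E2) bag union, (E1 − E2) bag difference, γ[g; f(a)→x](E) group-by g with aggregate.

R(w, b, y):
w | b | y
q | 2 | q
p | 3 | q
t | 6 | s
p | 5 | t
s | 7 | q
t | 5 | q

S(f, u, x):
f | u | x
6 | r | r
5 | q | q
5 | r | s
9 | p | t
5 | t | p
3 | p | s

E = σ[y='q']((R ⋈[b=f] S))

σ filters on y, owned by the left side.
E' = (σ[y='q'](R) ⋈[b=f] S)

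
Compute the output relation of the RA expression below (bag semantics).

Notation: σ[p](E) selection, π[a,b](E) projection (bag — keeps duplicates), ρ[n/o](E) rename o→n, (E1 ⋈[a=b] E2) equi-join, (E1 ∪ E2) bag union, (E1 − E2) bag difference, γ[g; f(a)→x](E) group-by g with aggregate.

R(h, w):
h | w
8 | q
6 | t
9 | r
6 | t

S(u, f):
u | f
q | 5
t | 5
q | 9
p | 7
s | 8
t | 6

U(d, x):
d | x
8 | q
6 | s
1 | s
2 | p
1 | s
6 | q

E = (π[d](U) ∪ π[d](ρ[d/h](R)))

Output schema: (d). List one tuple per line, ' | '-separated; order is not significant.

Row counts bottom-up:
  U → 6
  π[d](U) → 6
  R → 4
  ρ[d/h](R) → 4
  π[d](ρ[d/h](R)) → 4
  (π[d](U) ∪ π[d](ρ[d/h](R))) → 10

== RESULT ==
d
1
1
2
6
6
6
6
8
8
9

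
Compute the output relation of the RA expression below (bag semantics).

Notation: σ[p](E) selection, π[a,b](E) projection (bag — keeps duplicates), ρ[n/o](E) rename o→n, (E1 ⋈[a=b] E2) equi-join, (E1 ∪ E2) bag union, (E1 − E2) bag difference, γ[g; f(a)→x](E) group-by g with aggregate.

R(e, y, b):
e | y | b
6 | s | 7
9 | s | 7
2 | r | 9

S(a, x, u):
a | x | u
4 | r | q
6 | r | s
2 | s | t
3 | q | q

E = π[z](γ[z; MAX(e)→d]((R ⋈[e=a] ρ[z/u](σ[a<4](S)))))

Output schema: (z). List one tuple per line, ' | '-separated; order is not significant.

Row counts bottom-up:
  R → 3
  S → 4
  σ[a<4](S) → 2
  ρ[z/u](σ[a<4](S)) → 2
  (R ⋈[e=a] ρ[z/u](σ[a<4](S))) → 1
  γ[z; MAX(e)→d]((R ⋈[e=a] ρ[z/u](σ[a<4](S)))) → 1
  π[z](γ[z; MAX(e)→d]((R ⋈[e=a] ρ[z/u](σ[a<4](S))))) → 1

== RESULT ==
z
t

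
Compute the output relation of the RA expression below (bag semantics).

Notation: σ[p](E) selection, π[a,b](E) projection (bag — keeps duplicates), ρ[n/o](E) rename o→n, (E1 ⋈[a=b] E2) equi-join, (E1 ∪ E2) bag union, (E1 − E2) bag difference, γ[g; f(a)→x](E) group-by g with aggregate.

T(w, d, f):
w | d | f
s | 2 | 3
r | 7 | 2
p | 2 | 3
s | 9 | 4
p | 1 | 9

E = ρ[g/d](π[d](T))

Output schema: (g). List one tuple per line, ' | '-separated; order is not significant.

Subexpression sizes:
  T → 5
  π[d](T) → 5
  ρ[g/d](π[d](T)) → 5

== RESULT ==
g
1
2
2
7
9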